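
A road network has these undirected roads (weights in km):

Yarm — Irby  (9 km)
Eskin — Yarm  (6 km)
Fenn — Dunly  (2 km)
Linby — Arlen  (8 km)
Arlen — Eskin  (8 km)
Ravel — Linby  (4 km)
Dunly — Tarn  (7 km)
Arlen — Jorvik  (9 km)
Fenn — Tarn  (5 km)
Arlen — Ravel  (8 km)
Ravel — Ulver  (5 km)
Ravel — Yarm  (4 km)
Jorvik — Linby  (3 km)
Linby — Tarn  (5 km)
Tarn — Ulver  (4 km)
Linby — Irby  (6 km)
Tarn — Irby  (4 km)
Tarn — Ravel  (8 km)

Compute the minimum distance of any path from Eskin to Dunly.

25 km

Compare a few routes:
Eskin–Yarm–Ravel–Linby–Tarn–Dunly: 6+4+4+5+7 = 26
Eskin–Yarm–Ravel–Ulver–Tarn–Fenn–Dunly: 6+4+5+4+5+2 = 26
Eskin–Yarm–Ravel–Tarn–Dunly: 6+4+8+7 = 25
Eskin–Yarm–Ravel–Ulver–Tarn–Dunly: 6+4+5+4+7 = 26
Cheapest is Eskin–Yarm–Ravel–Tarn–Dunly at 25 km.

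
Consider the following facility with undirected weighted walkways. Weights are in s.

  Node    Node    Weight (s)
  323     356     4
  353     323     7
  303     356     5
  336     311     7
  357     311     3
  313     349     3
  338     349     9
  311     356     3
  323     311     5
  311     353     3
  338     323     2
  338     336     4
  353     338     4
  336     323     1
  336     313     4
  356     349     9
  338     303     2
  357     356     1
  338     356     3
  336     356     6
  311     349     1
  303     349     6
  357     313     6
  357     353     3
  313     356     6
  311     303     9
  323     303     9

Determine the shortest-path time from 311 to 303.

Candidate routes:
311 → 356 → 303: 3+5 = 8
311 → 349 → 303: 1+6 = 7
The minimum is 7 s via 311 → 349 → 303.

7 s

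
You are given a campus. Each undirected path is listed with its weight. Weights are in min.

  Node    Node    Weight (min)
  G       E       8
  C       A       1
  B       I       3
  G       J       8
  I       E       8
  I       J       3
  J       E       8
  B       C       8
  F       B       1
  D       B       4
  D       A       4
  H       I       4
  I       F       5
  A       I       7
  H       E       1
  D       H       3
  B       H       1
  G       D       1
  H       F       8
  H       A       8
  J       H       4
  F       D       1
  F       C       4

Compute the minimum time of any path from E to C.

Candidate routes:
E - H - D - A - C: 1+3+4+1 = 9
E - H - B - F - D - A - C: 1+1+1+1+4+1 = 9
E - H - B - F - C: 1+1+1+4 = 7
E - H - D - F - C: 1+3+1+4 = 9
The minimum is 7 min via E - H - B - F - C.

7 min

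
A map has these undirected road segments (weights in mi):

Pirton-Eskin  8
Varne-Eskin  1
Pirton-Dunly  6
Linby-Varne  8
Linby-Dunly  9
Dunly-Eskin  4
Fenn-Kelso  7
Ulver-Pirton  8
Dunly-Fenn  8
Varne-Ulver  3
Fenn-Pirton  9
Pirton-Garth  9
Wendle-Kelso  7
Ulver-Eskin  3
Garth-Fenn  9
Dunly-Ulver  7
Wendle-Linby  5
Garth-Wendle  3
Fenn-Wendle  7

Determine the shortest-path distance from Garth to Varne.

Settle nodes by increasing distance from Garth:
Garth: 0
Wendle: 3  (via Garth)
Linby: 8  (via Wendle)
Fenn: 9  (via Garth)
Pirton: 9  (via Garth)
Kelso: 10  (via Wendle)
Dunly: 15  (via Pirton)
Varne: 16  (via Linby)
Shortest route: Garth–Wendle–Linby–Varne = 16 mi.

16 mi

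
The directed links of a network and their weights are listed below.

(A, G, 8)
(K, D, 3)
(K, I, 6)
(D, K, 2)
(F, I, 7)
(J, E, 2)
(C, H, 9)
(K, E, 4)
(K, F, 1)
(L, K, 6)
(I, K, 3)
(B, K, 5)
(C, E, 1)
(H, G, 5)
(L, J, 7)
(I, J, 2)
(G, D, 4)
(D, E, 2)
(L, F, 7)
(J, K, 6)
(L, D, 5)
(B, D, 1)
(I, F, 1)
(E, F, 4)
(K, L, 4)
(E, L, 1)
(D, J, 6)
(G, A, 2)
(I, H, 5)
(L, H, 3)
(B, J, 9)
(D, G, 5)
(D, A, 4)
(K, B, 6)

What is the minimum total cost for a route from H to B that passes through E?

24

Shortest H→E: H → G → D → E = 11
Best E to B: E → L → K → B costing 13
Total via E: 11 + 13 = 24.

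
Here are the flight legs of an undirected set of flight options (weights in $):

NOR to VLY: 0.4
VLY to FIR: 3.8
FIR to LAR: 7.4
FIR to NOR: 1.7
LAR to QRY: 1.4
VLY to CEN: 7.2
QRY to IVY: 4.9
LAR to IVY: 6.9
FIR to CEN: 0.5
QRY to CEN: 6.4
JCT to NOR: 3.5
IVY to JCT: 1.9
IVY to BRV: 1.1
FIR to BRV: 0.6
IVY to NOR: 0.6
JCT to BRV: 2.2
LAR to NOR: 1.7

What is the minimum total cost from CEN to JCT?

Candidate routes:
CEN - FIR - BRV - JCT: 0.5+0.6+2.2 = 3.3
CEN - FIR - NOR - IVY - JCT: 0.5+1.7+0.6+1.9 = 4.7
CEN - FIR - BRV - IVY - JCT: 0.5+0.6+1.1+1.9 = 4.1
The minimum is $3.3 via CEN - FIR - BRV - JCT.

$3.3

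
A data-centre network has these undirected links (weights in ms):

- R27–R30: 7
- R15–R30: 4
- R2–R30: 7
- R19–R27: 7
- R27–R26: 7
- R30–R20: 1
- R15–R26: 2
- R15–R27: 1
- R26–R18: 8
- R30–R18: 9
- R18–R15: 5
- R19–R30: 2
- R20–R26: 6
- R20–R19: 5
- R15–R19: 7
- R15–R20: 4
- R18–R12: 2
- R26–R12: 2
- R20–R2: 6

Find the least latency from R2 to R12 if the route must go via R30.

15 ms

Best R2 to R30: R2 → R30 costing 7
Best R30 to R12: R30 → R15 → R26 → R12 costing 8
Total via R30: 7 + 8 = 15 ms.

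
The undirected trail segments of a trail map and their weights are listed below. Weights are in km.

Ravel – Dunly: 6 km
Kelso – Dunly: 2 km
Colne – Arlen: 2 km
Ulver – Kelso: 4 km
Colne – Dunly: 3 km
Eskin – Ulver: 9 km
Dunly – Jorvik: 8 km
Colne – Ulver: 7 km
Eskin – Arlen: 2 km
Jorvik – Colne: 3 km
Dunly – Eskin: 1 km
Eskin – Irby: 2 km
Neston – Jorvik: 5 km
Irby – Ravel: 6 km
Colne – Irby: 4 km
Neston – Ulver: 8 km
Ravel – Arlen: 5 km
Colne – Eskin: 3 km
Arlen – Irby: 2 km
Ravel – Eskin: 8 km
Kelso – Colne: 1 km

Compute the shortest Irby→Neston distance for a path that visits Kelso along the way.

14 km

Shortest Irby→Kelso: Irby–Eskin–Dunly–Kelso = 5
Shortest Kelso→Neston: Kelso–Colne–Jorvik–Neston = 9
Total via Kelso: 5 + 9 = 14 km.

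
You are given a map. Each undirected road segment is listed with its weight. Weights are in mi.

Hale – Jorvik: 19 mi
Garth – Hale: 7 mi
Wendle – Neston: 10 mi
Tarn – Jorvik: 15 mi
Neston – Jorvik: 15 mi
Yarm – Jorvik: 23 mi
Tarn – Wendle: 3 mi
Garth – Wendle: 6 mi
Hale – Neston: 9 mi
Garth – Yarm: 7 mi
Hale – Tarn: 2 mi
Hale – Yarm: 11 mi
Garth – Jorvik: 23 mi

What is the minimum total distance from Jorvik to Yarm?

23 mi

Enumerating some paths:
Jorvik–Yarm: 23 = 23
Jorvik–Tarn–Hale–Yarm: 15+2+11 = 28
Cheapest is Jorvik–Yarm at 23 mi.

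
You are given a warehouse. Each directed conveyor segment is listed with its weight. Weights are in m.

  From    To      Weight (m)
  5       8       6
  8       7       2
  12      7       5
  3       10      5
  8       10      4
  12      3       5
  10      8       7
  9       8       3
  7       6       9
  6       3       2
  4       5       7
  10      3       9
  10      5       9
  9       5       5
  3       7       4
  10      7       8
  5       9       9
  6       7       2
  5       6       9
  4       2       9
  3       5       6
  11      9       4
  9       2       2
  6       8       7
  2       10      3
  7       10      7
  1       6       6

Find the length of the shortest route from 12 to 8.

Candidate routes:
12 → 3 → 7 → 10 → 8: 5+4+7+7 = 23
12 → 3 → 10 → 8: 5+5+7 = 17
12 → 7 → 10 → 8: 5+7+7 = 19
12 → 7 → 6 → 8: 5+9+7 = 21
The minimum is 17 m via 12 → 3 → 10 → 8.

17 m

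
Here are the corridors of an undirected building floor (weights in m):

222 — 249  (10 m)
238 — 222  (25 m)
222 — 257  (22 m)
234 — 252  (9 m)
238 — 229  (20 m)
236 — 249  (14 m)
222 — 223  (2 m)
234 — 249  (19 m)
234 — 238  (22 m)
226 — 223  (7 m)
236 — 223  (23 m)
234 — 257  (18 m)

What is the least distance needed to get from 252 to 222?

38 m

Candidate routes:
252 - 234 - 238 - 222: 9+22+25 = 56
252 - 234 - 249 - 222: 9+19+10 = 38
252 - 234 - 257 - 222: 9+18+22 = 49
Cheapest is 252 - 234 - 249 - 222 at 38 m.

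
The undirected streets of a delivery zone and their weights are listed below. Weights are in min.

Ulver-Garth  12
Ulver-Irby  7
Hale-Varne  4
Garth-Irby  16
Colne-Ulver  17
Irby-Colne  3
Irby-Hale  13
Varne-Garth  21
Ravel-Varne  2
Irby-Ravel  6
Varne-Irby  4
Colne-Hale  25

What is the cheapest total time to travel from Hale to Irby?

8 min

Shortest distances from Hale:
Hale: 0
Varne: 4  (via Hale)
Ravel: 6  (via Varne)
Irby: 8  (via Varne)
Shortest route: Hale–Varne–Irby = 8 min.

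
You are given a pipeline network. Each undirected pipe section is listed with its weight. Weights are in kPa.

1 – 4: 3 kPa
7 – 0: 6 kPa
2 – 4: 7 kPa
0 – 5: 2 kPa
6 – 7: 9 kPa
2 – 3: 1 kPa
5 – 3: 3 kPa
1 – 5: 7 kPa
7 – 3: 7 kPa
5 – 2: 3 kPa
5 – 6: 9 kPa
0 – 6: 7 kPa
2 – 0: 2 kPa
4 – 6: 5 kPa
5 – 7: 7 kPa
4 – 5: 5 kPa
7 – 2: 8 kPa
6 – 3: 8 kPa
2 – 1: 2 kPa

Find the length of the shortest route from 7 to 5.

7 kPa

Running Dijkstra from 7:
7: 0
0: 6  (via 7)
3: 7  (via 7)
5: 7  (via 7)
Shortest route: 7 → 5 = 7 kPa.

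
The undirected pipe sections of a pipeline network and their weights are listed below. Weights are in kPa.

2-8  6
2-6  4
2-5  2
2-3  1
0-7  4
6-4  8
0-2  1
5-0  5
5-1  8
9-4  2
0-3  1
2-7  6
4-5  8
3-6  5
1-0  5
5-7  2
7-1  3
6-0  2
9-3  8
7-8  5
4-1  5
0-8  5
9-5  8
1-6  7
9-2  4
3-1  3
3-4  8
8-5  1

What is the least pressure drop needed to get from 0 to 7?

Candidate routes:
0–2–5–7: 1+2+2 = 5
0–7: 4 = 4
Cheapest is 0–7 at 4 kPa.

4 kPa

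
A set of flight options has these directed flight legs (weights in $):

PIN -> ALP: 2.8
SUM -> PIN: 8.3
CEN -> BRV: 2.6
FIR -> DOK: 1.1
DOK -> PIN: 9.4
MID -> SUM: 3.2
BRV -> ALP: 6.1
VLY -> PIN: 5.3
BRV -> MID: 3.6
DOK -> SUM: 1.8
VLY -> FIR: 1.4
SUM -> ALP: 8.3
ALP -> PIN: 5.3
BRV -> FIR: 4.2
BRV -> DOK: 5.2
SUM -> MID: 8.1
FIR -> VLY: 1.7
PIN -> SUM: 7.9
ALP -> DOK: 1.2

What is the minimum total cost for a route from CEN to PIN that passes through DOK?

Shortest CEN→DOK: CEN → BRV → DOK = 7.8
Shortest DOK→PIN: DOK → PIN = 9.4
Total via DOK: 7.8 + 9.4 = $17.2.

$17.2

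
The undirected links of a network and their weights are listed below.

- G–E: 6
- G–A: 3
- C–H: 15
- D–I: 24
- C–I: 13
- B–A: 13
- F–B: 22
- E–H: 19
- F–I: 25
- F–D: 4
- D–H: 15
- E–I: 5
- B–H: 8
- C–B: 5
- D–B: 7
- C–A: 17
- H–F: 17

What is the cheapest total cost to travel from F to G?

27

Compare a few routes:
F–D–B–A–G: 4+7+13+3 = 27
F–I–E–G: 25+5+6 = 36
F–D–B–C–A–G: 4+7+5+17+3 = 36
The minimum is 27 via F–D–B–A–G.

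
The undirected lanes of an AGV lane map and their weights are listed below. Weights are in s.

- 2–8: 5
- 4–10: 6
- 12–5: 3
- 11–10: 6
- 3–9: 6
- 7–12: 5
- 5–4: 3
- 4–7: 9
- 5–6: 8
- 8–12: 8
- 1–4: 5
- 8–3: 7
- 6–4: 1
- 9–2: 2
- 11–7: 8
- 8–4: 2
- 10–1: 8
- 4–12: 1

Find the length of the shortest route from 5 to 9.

12 s

Candidate routes:
5 - 12 - 4 - 8 - 2 - 9: 3+1+2+5+2 = 13
5 - 4 - 8 - 2 - 9: 3+2+5+2 = 12
The minimum is 12 s via 5 - 4 - 8 - 2 - 9.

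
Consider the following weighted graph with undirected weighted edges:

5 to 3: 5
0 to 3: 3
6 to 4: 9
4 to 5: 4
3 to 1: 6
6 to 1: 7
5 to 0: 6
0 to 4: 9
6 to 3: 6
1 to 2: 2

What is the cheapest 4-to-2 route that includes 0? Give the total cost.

Shortest 4→0: 4 → 0 = 9
Best 0 to 2: 0 → 3 → 1 → 2 costing 11
Total via 0: 9 + 11 = 20.

20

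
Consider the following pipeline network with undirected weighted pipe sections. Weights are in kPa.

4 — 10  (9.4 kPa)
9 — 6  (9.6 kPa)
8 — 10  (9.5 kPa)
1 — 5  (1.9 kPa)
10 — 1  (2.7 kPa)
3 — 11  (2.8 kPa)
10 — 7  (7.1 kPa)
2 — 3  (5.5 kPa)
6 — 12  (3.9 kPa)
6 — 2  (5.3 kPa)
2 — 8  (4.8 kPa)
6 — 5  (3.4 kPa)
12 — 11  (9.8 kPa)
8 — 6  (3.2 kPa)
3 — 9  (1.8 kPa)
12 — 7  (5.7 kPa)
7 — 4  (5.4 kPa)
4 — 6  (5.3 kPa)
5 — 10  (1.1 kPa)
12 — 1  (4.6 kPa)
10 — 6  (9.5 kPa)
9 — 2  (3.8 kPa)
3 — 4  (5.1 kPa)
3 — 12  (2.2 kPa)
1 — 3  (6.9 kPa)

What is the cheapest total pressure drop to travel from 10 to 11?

12.3 kPa

Candidate routes:
10 - 1 - 12 - 3 - 11: 2.7+4.6+2.2+2.8 = 12.3
10 - 1 - 3 - 11: 2.7+6.9+2.8 = 12.4
10 - 5 - 1 - 12 - 3 - 11: 1.1+1.9+4.6+2.2+2.8 = 12.6
Cheapest is 10 - 1 - 12 - 3 - 11 at 12.3 kPa.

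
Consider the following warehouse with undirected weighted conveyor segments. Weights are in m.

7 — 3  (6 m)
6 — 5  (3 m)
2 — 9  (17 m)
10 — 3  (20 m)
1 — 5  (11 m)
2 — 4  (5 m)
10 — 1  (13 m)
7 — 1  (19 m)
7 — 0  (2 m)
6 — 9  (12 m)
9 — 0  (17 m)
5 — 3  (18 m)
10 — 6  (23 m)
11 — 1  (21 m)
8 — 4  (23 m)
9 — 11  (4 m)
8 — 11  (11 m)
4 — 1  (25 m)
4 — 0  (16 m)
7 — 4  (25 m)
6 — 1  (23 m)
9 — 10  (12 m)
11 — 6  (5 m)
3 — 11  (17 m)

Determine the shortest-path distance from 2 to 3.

Shortest distances from 2:
2: 0
4: 5  (via 2)
9: 17  (via 2)
0: 21  (via 4)
11: 21  (via 9)
7: 23  (via 0)
6: 26  (via 11)
8: 28  (via 4)
3: 29  (via 7)
Shortest route: 2 → 4 → 0 → 7 → 3 = 29 m.

29 m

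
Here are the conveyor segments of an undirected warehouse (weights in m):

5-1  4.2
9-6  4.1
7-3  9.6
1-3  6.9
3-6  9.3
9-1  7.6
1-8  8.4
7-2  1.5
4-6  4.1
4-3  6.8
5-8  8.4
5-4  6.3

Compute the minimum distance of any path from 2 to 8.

Running Dijkstra from 2:
2: 0
7: 1.5  (via 2)
3: 11.1  (via 7)
4: 17.9  (via 3)
1: 18  (via 3)
6: 20.4  (via 3)
5: 22.2  (via 1)
9: 24.5  (via 6)
8: 26.4  (via 1)
Shortest route: 2 → 7 → 3 → 1 → 8 = 26.4 m.

26.4 m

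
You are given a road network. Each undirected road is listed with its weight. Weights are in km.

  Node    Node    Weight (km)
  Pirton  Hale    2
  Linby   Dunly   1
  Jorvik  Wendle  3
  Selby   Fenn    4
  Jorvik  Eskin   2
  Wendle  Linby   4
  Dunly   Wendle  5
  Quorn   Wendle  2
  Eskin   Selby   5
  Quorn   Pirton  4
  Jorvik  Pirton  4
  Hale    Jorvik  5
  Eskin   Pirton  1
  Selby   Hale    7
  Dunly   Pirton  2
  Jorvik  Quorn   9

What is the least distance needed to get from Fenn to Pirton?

10 km

Candidate routes:
Fenn–Selby–Hale–Pirton: 4+7+2 = 13
Fenn–Selby–Eskin–Pirton: 4+5+1 = 10
Cheapest is Fenn–Selby–Eskin–Pirton at 10 km.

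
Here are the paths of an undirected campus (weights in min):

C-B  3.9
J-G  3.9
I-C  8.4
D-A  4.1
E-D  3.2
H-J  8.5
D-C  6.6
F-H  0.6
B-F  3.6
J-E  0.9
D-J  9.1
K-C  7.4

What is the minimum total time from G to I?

23 min

Compare a few routes:
G → J → D → C → I: 3.9+9.1+6.6+8.4 = 28
G → J → E → D → C → I: 3.9+0.9+3.2+6.6+8.4 = 23
The minimum is 23 min via G → J → E → D → C → I.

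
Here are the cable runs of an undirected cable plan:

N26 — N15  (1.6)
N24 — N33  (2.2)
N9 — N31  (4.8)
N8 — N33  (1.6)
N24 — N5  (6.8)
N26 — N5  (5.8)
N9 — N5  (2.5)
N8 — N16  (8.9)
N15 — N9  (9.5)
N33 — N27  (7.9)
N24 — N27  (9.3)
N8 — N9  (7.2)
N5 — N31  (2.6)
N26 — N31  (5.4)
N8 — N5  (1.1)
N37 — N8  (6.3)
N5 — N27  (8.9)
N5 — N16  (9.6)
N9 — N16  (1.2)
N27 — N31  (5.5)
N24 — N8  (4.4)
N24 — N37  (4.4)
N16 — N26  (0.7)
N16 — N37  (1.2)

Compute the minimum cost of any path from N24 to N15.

7.9

Settle nodes by increasing distance from N24:
N24: 0
N33: 2.2  (via N24)
N8: 3.8  (via N33)
N37: 4.4  (via N24)
N5: 4.9  (via N8)
N16: 5.6  (via N37)
N26: 6.3  (via N16)
N9: 6.8  (via N16)
N31: 7.5  (via N5)
N15: 7.9  (via N26)
Shortest route: N24 → N37 → N16 → N26 → N15 = 7.9.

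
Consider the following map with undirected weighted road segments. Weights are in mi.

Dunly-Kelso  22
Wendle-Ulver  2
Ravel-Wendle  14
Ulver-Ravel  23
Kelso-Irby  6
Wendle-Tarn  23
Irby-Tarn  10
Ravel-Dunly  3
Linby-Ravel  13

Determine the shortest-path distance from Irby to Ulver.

Running Dijkstra from Irby:
Irby: 0
Kelso: 6  (via Irby)
Tarn: 10  (via Irby)
Dunly: 28  (via Kelso)
Ravel: 31  (via Dunly)
Wendle: 33  (via Tarn)
Ulver: 35  (via Wendle)
Shortest route: Irby–Tarn–Wendle–Ulver = 35 mi.

35 mi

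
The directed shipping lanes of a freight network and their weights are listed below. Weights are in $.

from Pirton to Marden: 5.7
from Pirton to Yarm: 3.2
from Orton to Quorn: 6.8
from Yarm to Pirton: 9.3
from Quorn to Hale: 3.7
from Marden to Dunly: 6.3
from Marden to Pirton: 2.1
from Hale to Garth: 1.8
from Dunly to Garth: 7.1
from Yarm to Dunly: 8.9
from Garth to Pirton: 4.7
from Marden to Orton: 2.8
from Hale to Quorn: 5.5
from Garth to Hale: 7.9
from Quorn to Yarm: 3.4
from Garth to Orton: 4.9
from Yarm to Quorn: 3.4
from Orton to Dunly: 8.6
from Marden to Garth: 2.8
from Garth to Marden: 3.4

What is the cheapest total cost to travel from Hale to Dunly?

$11.5

Running Dijkstra from Hale:
Hale: 0
Garth: 1.8  (via Hale)
Marden: 5.2  (via Garth)
Quorn: 5.5  (via Hale)
Pirton: 6.5  (via Garth)
Orton: 6.7  (via Garth)
Yarm: 8.9  (via Quorn)
Dunly: 11.5  (via Marden)
Shortest route: Hale → Garth → Marden → Dunly = $11.5.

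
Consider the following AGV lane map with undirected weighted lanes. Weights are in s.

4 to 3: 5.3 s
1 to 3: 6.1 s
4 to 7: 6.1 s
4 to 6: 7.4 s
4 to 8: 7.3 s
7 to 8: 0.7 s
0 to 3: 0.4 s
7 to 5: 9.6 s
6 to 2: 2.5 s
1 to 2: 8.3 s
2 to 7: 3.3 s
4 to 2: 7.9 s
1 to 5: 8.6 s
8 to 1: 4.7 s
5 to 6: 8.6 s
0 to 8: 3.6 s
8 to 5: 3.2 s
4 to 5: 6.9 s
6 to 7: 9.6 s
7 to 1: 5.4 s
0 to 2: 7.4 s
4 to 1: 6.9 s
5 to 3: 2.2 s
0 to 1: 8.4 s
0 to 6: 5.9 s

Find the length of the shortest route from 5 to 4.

6.9 s

Enumerating some paths:
5 - 8 - 7 - 4: 3.2+0.7+6.1 = 10
5 - 8 - 4: 3.2+7.3 = 10.5
5 - 3 - 4: 2.2+5.3 = 7.5
5 - 4: 6.9 = 6.9
Cheapest is 5 - 4 at 6.9 s.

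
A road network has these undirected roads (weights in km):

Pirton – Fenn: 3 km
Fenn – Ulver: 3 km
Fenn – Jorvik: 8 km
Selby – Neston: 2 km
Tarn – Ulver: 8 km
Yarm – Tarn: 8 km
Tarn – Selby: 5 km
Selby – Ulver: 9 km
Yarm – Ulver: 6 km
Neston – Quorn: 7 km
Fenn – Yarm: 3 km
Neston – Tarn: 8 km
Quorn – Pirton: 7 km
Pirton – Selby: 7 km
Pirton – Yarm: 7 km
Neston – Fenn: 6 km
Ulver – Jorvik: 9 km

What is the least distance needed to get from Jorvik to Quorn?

18 km

Settle nodes by increasing distance from Jorvik:
Jorvik: 0
Fenn: 8  (via Jorvik)
Ulver: 9  (via Jorvik)
Yarm: 11  (via Fenn)
Pirton: 11  (via Fenn)
Neston: 14  (via Fenn)
Selby: 16  (via Neston)
Tarn: 17  (via Ulver)
Quorn: 18  (via Pirton)
Shortest route: Jorvik–Fenn–Pirton–Quorn = 18 km.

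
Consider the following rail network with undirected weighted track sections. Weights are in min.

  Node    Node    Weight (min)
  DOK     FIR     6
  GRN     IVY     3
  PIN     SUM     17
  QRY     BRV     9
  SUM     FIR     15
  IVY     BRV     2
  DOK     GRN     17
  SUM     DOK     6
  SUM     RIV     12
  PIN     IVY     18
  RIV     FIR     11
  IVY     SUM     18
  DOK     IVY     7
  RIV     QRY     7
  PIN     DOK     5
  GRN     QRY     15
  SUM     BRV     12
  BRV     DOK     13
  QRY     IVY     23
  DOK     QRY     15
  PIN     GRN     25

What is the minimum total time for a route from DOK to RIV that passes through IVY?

Shortest DOK→IVY: DOK–IVY = 7
Best IVY to RIV: IVY–BRV–QRY–RIV costing 18
Total via IVY: 7 + 18 = 25 min.

25 min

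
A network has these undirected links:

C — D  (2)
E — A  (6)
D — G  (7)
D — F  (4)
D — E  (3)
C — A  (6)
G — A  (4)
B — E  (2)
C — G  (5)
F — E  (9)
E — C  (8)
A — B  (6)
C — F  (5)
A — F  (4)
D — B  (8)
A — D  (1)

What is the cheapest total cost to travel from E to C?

5

Compare a few routes:
E - A - D - C: 6+1+2 = 9
E - D - C: 3+2 = 5
E - C: 8 = 8
E - D - A - C: 3+1+6 = 10
Cheapest is E - D - C at 5.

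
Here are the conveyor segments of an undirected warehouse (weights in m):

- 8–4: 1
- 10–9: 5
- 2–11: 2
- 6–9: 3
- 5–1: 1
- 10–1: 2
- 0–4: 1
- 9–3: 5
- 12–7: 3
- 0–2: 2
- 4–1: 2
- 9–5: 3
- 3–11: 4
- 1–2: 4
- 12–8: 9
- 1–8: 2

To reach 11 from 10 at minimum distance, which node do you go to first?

1

Compare a few routes:
10–1–4–0–2–11: 2+2+1+2+2 = 9
10–1–2–11: 2+4+2 = 8
The minimum is 8 m via 10–1–2–11.
So from 10 the first move is to 1.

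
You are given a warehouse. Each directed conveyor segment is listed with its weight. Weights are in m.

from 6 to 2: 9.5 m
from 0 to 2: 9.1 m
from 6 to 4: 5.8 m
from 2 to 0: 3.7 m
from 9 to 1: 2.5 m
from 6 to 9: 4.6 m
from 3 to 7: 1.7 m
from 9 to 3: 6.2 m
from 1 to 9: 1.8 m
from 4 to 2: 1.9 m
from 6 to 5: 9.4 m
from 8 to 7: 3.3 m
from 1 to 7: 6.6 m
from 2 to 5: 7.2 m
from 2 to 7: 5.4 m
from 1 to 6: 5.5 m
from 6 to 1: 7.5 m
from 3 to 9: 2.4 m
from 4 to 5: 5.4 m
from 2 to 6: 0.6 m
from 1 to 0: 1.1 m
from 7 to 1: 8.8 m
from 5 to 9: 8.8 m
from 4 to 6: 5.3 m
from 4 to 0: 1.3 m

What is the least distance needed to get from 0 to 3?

Running Dijkstra from 0:
0: 0
2: 9.1  (via 0)
6: 9.7  (via 2)
9: 14.3  (via 6)
7: 14.5  (via 2)
4: 15.5  (via 6)
5: 16.3  (via 2)
1: 16.8  (via 9)
3: 20.5  (via 9)
Shortest route: 0–2–6–9–3 = 20.5 m.

20.5 m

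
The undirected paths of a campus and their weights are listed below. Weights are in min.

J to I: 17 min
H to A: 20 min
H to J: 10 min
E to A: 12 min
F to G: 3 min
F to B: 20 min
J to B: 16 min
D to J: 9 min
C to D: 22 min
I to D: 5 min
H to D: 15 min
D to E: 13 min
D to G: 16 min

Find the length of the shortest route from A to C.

Compare a few routes:
A–H–D–C: 20+15+22 = 57
A–E–D–C: 12+13+22 = 47
The minimum is 47 min via A–E–D–C.

47 min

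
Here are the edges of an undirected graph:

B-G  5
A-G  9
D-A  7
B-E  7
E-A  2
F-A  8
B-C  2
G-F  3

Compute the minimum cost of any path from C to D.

18

Settle nodes by increasing distance from C:
C: 0
B: 2  (via C)
G: 7  (via B)
E: 9  (via B)
F: 10  (via G)
A: 11  (via E)
D: 18  (via A)
Shortest route: C → B → E → A → D = 18.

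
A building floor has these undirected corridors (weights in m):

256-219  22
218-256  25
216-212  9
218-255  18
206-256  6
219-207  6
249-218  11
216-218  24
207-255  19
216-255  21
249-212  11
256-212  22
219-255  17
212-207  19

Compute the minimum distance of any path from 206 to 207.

Enumerating some paths:
206–256–218–255–207: 6+25+18+19 = 68
206–256–212–207: 6+22+19 = 47
206–256–219–207: 6+22+6 = 34
206–256–219–255–207: 6+22+17+19 = 64
Cheapest is 206–256–219–207 at 34 m.

34 m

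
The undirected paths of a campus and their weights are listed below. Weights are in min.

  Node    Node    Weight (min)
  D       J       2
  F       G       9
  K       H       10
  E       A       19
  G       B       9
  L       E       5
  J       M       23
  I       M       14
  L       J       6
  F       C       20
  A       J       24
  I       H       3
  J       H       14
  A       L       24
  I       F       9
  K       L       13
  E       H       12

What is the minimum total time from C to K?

Running Dijkstra from C:
C: 0
F: 20  (via C)
G: 29  (via F)
I: 29  (via F)
H: 32  (via I)
B: 38  (via G)
K: 42  (via H)
Shortest route: C → F → I → H → K = 42 min.

42 min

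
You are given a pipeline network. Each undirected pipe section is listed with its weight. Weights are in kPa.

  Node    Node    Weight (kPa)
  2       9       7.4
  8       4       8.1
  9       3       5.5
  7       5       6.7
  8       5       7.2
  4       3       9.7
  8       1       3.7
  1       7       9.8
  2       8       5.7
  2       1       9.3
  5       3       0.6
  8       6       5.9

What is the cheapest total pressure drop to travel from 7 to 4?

Candidate routes:
7–5–8–4: 6.7+7.2+8.1 = 22
7–5–3–4: 6.7+0.6+9.7 = 17
7–1–8–4: 9.8+3.7+8.1 = 21.6
Cheapest is 7–5–3–4 at 17 kPa.

17 kPa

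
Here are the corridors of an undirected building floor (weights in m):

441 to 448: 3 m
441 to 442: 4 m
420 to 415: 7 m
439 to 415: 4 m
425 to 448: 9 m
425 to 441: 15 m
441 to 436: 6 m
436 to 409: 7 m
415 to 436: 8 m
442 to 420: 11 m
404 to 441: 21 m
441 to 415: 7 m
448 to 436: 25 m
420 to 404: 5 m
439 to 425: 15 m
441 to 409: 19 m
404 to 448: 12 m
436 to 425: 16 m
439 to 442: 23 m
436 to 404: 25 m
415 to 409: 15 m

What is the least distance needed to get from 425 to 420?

26 m

Candidate routes:
425–448–441–415–420: 9+3+7+7 = 26
425–448–441–442–420: 9+3+4+11 = 27
425–441–415–420: 15+7+7 = 29
The minimum is 26 m via 425–448–441–415–420.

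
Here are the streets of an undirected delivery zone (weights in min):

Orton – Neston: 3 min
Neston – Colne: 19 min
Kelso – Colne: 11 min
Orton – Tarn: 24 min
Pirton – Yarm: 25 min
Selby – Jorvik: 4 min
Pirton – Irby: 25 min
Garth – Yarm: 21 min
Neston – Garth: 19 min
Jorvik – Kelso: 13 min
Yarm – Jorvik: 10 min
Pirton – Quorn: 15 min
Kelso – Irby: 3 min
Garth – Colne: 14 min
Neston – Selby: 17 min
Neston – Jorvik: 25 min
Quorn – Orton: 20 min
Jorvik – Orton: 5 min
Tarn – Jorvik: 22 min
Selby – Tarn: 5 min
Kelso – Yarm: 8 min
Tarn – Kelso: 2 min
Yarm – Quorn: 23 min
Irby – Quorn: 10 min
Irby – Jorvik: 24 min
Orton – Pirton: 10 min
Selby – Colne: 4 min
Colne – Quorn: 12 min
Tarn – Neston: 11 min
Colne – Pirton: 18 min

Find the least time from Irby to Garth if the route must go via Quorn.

Best Irby to Quorn: Irby → Quorn costing 10
Best Quorn to Garth: Quorn → Colne → Garth costing 26
Total via Quorn: 10 + 26 = 36 min.

36 min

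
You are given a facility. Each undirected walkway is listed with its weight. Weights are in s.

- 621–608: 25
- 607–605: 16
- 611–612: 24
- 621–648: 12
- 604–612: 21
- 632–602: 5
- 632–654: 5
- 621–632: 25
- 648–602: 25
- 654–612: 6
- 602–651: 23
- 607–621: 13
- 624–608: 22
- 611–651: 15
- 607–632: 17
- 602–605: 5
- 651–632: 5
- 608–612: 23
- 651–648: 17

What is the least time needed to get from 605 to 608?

Settle nodes by increasing distance from 605:
605: 0
602: 5  (via 605)
632: 10  (via 602)
651: 15  (via 632)
654: 15  (via 632)
607: 16  (via 605)
612: 21  (via 654)
621: 29  (via 607)
611: 30  (via 651)
648: 30  (via 602)
604: 42  (via 612)
608: 44  (via 612)
Shortest route: 605 → 602 → 632 → 654 → 612 → 608 = 44 s.

44 s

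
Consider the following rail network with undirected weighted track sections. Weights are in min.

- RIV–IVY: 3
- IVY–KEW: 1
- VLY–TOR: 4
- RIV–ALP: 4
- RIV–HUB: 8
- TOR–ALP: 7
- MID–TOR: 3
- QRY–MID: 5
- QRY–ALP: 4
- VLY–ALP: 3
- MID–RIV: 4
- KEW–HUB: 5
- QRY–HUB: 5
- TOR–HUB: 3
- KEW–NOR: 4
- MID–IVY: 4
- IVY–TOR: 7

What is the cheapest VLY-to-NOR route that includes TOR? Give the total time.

Best VLY to TOR: VLY → TOR costing 4
Shortest TOR→NOR: TOR → HUB → KEW → NOR = 12
Total via TOR: 4 + 12 = 16 min.

16 min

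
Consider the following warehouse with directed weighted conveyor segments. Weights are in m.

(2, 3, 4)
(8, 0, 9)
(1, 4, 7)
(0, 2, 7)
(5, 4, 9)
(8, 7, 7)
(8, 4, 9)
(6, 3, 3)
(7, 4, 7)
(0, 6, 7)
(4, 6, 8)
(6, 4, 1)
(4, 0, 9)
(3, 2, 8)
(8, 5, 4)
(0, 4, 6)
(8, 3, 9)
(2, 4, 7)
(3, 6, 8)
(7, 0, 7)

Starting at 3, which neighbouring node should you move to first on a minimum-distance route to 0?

Compare a few routes:
3 → 2 → 4 → 0: 8+7+9 = 24
3 → 6 → 4 → 0: 8+1+9 = 18
The minimum is 18 m via 3 → 6 → 4 → 0.
So from 3 the first move is to 6.

6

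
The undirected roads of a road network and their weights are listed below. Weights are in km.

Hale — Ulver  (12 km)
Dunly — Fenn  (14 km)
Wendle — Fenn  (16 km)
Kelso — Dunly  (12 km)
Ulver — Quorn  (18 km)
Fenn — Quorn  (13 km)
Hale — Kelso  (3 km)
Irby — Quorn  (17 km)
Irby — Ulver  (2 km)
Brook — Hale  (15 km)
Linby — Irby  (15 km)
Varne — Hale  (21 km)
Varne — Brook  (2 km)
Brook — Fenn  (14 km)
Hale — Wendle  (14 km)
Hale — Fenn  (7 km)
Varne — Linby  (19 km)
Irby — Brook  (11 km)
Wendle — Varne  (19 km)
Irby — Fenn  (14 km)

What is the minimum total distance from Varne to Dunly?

30 km

Compare a few routes:
Varne → Brook → Hale → Kelso → Dunly: 2+15+3+12 = 32
Varne → Hale → Kelso → Dunly: 21+3+12 = 36
Varne → Brook → Fenn → Dunly: 2+14+14 = 30
The minimum is 30 km via Varne → Brook → Fenn → Dunly.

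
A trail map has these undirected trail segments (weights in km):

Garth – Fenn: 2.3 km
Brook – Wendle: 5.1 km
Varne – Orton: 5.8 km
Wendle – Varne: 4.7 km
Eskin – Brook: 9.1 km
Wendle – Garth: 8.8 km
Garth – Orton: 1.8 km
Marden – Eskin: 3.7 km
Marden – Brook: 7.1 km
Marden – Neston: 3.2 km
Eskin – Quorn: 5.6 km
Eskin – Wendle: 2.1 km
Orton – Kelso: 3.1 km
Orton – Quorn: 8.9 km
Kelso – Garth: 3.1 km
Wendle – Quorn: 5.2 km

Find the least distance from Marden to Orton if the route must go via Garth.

16.4 km

Shortest Marden→Garth: Marden–Eskin–Wendle–Garth = 14.6
Best Garth to Orton: Garth–Orton costing 1.8
Total via Garth: 14.6 + 1.8 = 16.4 km.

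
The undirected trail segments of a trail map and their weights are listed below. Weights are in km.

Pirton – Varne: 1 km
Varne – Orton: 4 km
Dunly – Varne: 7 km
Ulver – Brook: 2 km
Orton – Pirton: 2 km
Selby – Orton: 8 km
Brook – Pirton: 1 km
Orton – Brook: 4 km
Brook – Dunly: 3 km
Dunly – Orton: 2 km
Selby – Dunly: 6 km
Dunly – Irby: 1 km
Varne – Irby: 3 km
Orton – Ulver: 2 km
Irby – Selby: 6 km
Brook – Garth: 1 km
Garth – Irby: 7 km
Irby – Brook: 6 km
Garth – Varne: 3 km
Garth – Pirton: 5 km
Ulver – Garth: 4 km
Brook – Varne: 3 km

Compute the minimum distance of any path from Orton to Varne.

Running Dijkstra from Orton:
Orton: 0
Ulver: 2  (via Orton)
Dunly: 2  (via Orton)
Pirton: 2  (via Orton)
Brook: 3  (via Pirton)
Varne: 3  (via Pirton)
Shortest route: Orton–Pirton–Varne = 3 km.

3 km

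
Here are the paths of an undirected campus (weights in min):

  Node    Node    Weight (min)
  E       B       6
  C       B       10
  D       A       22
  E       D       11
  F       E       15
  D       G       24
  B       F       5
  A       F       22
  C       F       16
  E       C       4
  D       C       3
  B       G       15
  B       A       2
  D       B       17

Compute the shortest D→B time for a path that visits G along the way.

Shortest D→G: D–G = 24
Shortest G→B: G–B = 15
Total via G: 24 + 15 = 39 min.

39 min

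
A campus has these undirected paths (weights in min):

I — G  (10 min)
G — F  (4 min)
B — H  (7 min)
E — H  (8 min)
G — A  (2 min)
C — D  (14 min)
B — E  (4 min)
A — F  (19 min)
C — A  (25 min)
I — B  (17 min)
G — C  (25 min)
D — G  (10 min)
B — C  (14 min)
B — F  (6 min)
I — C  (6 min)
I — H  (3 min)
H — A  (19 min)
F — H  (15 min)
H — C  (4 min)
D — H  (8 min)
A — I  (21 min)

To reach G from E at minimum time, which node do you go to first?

B

Enumerating some paths:
E - B - F - G: 4+6+4 = 14
E - B - H - I - G: 4+7+3+10 = 24
E - H - I - G: 8+3+10 = 21
The minimum is 14 min via E - B - F - G.
So from E the first move is to B.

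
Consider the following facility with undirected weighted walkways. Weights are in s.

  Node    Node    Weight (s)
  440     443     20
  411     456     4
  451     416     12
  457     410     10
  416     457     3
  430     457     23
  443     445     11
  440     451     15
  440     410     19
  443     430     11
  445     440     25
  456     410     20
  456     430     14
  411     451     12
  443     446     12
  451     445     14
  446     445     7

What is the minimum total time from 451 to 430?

Running Dijkstra from 451:
451: 0
411: 12  (via 451)
416: 12  (via 451)
445: 14  (via 451)
440: 15  (via 451)
457: 15  (via 416)
456: 16  (via 411)
446: 21  (via 445)
443: 25  (via 445)
410: 25  (via 457)
430: 30  (via 456)
Shortest route: 451–411–456–430 = 30 s.

30 s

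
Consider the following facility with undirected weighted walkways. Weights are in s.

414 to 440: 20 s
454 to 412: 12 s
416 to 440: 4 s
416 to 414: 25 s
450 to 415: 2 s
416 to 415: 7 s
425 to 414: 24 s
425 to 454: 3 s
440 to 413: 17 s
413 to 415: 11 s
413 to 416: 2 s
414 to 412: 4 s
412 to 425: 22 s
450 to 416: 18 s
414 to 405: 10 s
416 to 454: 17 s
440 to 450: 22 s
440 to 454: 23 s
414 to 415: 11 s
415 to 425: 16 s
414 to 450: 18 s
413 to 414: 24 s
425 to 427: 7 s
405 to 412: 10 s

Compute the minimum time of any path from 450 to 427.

Candidate routes:
450 - 415 - 425 - 427: 2+16+7 = 25
450 - 415 - 416 - 454 - 425 - 427: 2+7+17+3+7 = 36
Cheapest is 450 - 415 - 425 - 427 at 25 s.

25 s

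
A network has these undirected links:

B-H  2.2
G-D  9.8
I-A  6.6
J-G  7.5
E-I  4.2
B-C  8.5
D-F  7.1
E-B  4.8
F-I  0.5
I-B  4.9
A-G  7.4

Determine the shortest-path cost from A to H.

13.7

Settle nodes by increasing distance from A:
A: 0
I: 6.6  (via A)
F: 7.1  (via I)
G: 7.4  (via A)
E: 10.8  (via I)
B: 11.5  (via I)
H: 13.7  (via B)
Shortest route: A–I–B–H = 13.7.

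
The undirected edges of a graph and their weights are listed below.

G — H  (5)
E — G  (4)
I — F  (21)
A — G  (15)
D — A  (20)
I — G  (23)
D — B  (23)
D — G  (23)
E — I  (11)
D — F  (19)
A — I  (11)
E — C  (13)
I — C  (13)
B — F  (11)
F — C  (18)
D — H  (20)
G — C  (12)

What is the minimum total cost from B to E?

42

Shortest distances from B:
B: 0
F: 11  (via B)
D: 23  (via B)
C: 29  (via F)
I: 32  (via F)
G: 41  (via C)
E: 42  (via C)
Shortest route: B → F → C → E = 42.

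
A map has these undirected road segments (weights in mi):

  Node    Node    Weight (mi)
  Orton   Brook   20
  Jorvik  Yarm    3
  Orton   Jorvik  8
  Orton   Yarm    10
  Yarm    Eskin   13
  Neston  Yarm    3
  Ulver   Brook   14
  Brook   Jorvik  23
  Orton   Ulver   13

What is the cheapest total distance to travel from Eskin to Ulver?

36 mi

Candidate routes:
Eskin → Yarm → Jorvik → Orton → Ulver: 13+3+8+13 = 37
Eskin → Yarm → Orton → Ulver: 13+10+13 = 36
Eskin → Yarm → Jorvik → Brook → Ulver: 13+3+23+14 = 53
Eskin → Yarm → Orton → Brook → Ulver: 13+10+20+14 = 57
The minimum is 36 mi via Eskin → Yarm → Orton → Ulver.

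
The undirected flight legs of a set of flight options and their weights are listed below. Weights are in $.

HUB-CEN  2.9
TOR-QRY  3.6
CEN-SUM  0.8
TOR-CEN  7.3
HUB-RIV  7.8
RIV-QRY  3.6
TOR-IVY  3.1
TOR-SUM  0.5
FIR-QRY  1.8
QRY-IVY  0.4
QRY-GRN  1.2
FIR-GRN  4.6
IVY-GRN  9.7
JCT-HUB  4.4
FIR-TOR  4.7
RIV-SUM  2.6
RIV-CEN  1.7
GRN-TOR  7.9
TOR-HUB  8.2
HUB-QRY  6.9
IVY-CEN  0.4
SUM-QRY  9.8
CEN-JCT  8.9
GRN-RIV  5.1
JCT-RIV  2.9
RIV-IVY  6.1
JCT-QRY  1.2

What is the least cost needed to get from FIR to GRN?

Shortest distances from FIR:
FIR: 0
QRY: 1.8  (via FIR)
IVY: 2.2  (via QRY)
CEN: 2.6  (via IVY)
JCT: 3  (via QRY)
GRN: 3  (via QRY)
Shortest route: FIR–QRY–GRN = $3.

$3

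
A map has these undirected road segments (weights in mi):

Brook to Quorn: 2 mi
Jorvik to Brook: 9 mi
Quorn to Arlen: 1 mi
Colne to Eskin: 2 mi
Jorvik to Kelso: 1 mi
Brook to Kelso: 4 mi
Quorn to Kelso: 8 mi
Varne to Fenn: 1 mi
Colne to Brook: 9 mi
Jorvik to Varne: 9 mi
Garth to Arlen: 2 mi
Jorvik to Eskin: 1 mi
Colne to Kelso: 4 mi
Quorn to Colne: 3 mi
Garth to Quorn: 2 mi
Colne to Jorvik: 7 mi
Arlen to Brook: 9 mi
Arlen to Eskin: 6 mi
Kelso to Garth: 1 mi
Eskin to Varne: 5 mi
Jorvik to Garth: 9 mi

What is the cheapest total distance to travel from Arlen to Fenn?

Compare a few routes:
Arlen - Eskin - Varne - Fenn: 6+5+1 = 12
Arlen - Quorn - Colne - Eskin - Varne - Fenn: 1+3+2+5+1 = 12
Arlen - Garth - Kelso - Jorvik - Eskin - Varne - Fenn: 2+1+1+1+5+1 = 11
The minimum is 11 mi via Arlen - Garth - Kelso - Jorvik - Eskin - Varne - Fenn.

11 mi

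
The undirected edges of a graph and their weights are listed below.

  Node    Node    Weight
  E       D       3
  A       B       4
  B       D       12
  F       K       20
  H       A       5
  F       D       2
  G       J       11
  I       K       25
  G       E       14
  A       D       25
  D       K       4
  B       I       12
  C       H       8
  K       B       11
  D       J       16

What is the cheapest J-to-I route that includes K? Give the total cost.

Shortest J→K: J–D–K = 20
Shortest K→I: K–B–I = 23
Total via K: 20 + 23 = 43.

43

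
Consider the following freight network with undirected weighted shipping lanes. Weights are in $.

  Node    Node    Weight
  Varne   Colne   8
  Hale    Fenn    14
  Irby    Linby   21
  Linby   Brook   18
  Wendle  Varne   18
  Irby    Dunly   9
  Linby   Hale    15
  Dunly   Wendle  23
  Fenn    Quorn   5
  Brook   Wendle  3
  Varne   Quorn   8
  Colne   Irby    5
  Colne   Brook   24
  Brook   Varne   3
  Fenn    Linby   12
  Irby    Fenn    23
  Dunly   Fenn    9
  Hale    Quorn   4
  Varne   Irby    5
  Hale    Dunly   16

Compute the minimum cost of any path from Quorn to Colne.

$16

Enumerating some paths:
Quorn → Varne → Colne: 8+8 = 16
Quorn → Varne → Irby → Colne: 8+5+5 = 18
The minimum is $16 via Quorn → Varne → Colne.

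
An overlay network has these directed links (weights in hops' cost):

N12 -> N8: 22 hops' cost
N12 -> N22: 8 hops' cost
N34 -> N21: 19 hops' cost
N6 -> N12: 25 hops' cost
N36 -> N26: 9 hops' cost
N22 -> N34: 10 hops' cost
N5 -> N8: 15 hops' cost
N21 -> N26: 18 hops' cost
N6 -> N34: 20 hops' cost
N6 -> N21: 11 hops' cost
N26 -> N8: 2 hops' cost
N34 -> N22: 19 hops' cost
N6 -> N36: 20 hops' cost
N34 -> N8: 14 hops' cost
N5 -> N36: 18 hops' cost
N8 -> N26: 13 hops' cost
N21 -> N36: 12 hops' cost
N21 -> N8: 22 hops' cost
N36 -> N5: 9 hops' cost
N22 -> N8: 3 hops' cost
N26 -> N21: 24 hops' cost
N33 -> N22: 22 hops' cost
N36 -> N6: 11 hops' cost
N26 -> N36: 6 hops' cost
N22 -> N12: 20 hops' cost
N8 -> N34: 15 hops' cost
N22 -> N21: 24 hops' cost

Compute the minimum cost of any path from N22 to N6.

33 hops' cost

Compare a few routes:
N22–N8–N26–N36–N6: 3+13+6+11 = 33
N22–N21–N36–N6: 24+12+11 = 47
The minimum is 33 hops' cost via N22–N8–N26–N36–N6.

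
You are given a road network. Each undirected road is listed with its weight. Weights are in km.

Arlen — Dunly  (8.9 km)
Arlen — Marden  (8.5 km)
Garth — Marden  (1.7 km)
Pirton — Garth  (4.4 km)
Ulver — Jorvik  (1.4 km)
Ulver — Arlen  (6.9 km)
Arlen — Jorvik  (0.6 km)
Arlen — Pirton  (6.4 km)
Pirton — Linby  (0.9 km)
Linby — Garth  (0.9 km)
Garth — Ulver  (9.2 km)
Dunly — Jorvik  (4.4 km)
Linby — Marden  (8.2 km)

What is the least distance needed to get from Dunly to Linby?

12.3 km

Compare a few routes:
Dunly - Jorvik - Ulver - Garth - Linby: 4.4+1.4+9.2+0.9 = 15.9
Dunly - Jorvik - Arlen - Pirton - Linby: 4.4+0.6+6.4+0.9 = 12.3
Cheapest is Dunly - Jorvik - Arlen - Pirton - Linby at 12.3 km.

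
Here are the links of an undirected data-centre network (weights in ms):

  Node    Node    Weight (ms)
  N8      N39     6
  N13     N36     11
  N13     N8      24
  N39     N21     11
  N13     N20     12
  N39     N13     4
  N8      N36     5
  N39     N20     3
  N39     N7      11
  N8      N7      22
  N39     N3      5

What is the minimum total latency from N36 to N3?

Settle nodes by increasing distance from N36:
N36: 0
N8: 5  (via N36)
N39: 11  (via N8)
N13: 11  (via N36)
N20: 14  (via N39)
N3: 16  (via N39)
Shortest route: N36–N8–N39–N3 = 16 ms.

16 ms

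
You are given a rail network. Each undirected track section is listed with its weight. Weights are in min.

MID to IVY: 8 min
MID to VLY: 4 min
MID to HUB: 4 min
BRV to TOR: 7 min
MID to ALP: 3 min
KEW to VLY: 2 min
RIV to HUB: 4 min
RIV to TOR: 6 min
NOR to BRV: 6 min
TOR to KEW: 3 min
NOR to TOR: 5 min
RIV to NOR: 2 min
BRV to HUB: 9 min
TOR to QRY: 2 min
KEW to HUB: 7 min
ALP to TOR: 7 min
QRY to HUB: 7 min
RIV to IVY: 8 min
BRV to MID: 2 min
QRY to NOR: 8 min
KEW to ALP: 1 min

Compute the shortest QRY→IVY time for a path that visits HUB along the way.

19 min

Best QRY to HUB: QRY–HUB costing 7
Best HUB to IVY: HUB–MID–IVY costing 12
Total via HUB: 7 + 12 = 19 min.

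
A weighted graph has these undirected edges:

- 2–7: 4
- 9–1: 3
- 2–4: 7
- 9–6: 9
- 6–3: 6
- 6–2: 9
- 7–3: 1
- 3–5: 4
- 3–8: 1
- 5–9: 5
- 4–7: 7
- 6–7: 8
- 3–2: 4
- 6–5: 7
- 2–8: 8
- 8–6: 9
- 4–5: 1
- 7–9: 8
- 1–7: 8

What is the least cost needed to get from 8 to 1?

Running Dijkstra from 8:
8: 0
3: 1  (via 8)
7: 2  (via 3)
2: 5  (via 3)
5: 5  (via 3)
4: 6  (via 5)
6: 7  (via 3)
1: 10  (via 7)
Shortest route: 8–3–7–1 = 10.

10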